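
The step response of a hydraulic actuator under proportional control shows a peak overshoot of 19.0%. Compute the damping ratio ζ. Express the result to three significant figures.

ζ ≈ 0.467

ζ = −ln(OS)/√(π² + (ln OS)²). With OS = 0.190, ln OS = −1.661 and ζ = 1.661/3.554 = 0.467.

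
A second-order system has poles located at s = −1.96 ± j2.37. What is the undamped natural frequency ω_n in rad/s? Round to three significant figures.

With σ = 1.96, ω_d = 2.37: ω_n = √(σ²+ω_d²) = 3.08 rad/s, ζ = σ/ω_n = 0.637.

ω_n ≈ 3.08 rad/s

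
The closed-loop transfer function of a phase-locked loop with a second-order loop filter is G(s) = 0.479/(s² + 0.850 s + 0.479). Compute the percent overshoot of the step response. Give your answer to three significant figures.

Comparing the denominator to s² + 2ζω_n s + ω_n²: ω_n = √0.479 = 0.692 rad/s, and 2ζω_n = 0.850 so ζ = 0.850/(2·0.692) = 0.614.
%OS = 100·exp(−πζ/√(1−ζ²)) = 8.68%.

%OS ≈ 8.68%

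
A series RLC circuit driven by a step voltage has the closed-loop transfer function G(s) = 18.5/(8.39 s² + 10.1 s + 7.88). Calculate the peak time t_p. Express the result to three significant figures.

t_p ≈ 4.14 s

Dividing through by 8.39: denominator becomes s² + 1.204 s + 0.9392.
So ω_n = √0.9392 = 0.969 rad/s and ζ = 1.204/(2·0.969) = 0.621.
The damped frequency ω_d = ω_n√(1−ζ²) = 0.760 rad/s. t_p = π/ω_d = 4.14 s.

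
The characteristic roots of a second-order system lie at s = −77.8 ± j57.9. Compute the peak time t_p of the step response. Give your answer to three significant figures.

t_p ≈ 0.0543 s

t_p = π/ω_d with ω_d = 57.9 (the imaginary part), so t_p = 0.0543 s.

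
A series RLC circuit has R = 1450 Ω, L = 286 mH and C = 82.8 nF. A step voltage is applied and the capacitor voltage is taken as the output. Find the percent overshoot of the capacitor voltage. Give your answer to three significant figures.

%OS ≈ 26.4%

For a series RLC circuit (capacitor voltage as output), ω_n = 1/√(LC) = 1/√(286 mH · 82.8 nF) = 6500 rad/s.
ζ = (R/2)·√(C/L) = (1450/2)·√(82.8 nF/286 mH) = 0.390.
%OS = 100·exp(−πζ/√(1−ζ²)) = 26.4%.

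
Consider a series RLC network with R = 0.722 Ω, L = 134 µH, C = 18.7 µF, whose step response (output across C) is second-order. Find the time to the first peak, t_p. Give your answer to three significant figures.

t_p ≈ 0.000159 s

For a series RLC circuit (capacitor voltage as output), ω_n = 1/√(LC) = 1/√(134 µH · 18.7 µF) = 20000 rad/s.
ζ = (R/2)·√(C/L) = (0.722/2)·√(18.7 µF/134 µH) = 0.135.
The damped frequency ω_d = ω_n√(1−ζ²) = 19800 rad/s. t_p = π/ω_d = 0.000159 s.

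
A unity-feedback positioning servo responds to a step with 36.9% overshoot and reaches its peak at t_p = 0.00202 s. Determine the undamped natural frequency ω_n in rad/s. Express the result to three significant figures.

ω_n ≈ 1630 rad/s

The overshoot fixes ζ = −ln(OS)/√(π²+ln²(OS)) = 0.302.
t_p = π/ω_d ⇒ ω_d = 1560 rad/s; then ω_n = ω_d/√(1−ζ²) = 1630 rad/s.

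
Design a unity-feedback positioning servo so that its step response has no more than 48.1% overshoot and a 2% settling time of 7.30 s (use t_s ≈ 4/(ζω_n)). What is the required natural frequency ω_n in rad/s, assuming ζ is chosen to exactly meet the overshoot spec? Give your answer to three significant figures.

From %OS = 100·exp(−πζ/√(1−ζ²)), invert to get ζ = −ln(OS)/√(π² + ln²(OS)) with OS = 0.481.
−ln 0.481 = 0.7319, so ζ = 0.7319/√(π² + 0.5357) = 0.227.
From t_s ≈ 4/(ζω_n): ω_n = 4/(ζ·t_s) = 4/(0.227·7.30) = 2.42 rad/s.

ω_n ≈ 2.42 rad/s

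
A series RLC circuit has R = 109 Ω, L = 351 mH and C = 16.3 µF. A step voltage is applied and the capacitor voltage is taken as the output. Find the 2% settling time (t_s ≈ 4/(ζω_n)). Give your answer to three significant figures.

For a series RLC circuit (capacitor voltage as output), ω_n = 1/√(LC) = 1/√(351 mH · 16.3 µF) = 418 rad/s.
ζ = (R/2)·√(C/L) = (109/2)·√(16.3 µF/351 mH) = 0.371.
t_s ≈ 4/(ζω_n) = 0.0258 s.

t_s ≈ 0.0258 s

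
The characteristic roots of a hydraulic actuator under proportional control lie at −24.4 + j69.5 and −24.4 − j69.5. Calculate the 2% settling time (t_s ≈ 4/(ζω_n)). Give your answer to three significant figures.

For poles at −σ ± jω_d, ζω_n = σ = 24.4, so t_s ≈ 4/σ = 0.164 s.

t_s ≈ 0.164 s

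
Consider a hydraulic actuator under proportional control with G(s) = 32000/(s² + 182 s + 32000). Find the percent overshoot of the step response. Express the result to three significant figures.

%OS ≈ 15.6%

Matching coefficients with s² + 2ζω_n s + ω_n² gives ω_n² = 32000 ⇒ ω_n = 179 rad/s, and ζ = 182/(2ω_n) = 0.509.
Overshoot: exp(−π·0.509/√(1−0.509²)) = 0.156, i.e. 15.6%.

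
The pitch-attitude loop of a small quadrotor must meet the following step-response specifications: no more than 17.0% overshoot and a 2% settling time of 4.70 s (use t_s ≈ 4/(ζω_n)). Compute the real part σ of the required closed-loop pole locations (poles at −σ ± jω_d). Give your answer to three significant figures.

The settling-time spec alone fixes σ = ζω_n = 4/t_s = 4/4.70 = 0.851.
(Overshoot then fixes ζ = 0.491 and hence ω_d = σ·√(1−ζ²)/ζ = 1.51 rad/s.)

σ ≈ 0.851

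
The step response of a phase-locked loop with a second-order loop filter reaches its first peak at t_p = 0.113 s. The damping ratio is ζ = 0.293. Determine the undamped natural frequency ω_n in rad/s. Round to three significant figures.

ω_n ≈ 29.1 rad/s

Peak time t_p = π/ω_d, so ω_d = π/t_p = π/0.113 = 27.8 rad/s.
ω_n = ω_d/√(1−ζ²) = 27.8/√0.914 = 29.1 rad/s.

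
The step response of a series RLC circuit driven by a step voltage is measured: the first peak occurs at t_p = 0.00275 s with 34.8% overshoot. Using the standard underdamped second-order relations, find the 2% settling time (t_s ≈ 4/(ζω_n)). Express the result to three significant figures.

t_s ≈ 0.0104 s

ζ from %OS: ζ = |ln 0.348|/√(π²+ln²0.348) = 0.318.
t_p = π/ω_d ⇒ ω_d = 1140 rad/s; then ω_n = ω_d/√(1−ζ²) = 1210 rad/s.
t_s ≈ 4/(ζω_n) = 4/(0.318·1210) = 0.0104 s.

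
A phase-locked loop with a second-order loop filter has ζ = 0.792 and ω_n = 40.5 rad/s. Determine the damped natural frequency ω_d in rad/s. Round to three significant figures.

ω_d = ω_n√(1−ζ²) = 40.5·√0.373 = 24.7 rad/s.

ω_d ≈ 24.7 rad/s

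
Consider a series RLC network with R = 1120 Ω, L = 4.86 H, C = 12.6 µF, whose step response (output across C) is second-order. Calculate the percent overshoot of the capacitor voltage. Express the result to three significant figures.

%OS ≈ 0.143%

For a series RLC circuit (capacitor voltage as output), ω_n = 1/√(LC) = 1/√(4.86 H · 12.6 µF) = 128 rad/s.
ζ = (R/2)·√(C/L) = (1120/2)·√(12.6 µF/4.86 H) = 0.902.
%OS = 100·exp(−πζ/√(1−ζ²)) = 0.143%.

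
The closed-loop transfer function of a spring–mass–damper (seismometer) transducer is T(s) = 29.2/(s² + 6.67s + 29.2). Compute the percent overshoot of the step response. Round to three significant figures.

ω_n = √29.2 = 5.40 rad/s; ζ = 6.67/(2·5.40) = 0.617.
%OS = 100 e^{−πζ/√(1−ζ²)} with ζ = 0.617 gives 8.51%.

%OS ≈ 8.51%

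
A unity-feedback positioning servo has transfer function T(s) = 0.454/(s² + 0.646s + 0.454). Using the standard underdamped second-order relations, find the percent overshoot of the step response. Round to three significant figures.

ω_n = √0.454 = 0.674 rad/s; ζ = 0.646/(2·0.674) = 0.479.
%OS = 100 e^{−πζ/√(1−ζ²)} with ζ = 0.479 gives 18.0%.

%OS ≈ 18.0%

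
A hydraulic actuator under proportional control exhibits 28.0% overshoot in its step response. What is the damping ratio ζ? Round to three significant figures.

ζ ≈ 0.376

From %OS = 100·exp(−πζ/√(1−ζ²)), invert to get ζ = −ln(OS)/√(π² + ln²(OS)) with OS = 0.280.
−ln 0.280 = 1.273, so ζ = 1.273/√(π² + 1.620) = 0.376.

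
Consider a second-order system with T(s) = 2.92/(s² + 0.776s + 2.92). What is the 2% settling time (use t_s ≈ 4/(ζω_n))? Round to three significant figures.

t_s ≈ 10.3 s

Matching coefficients with s² + 2ζω_n s + ω_n² gives ω_n² = 2.92 ⇒ ω_n = 1.71 rad/s, and ζ = 0.776/(2ω_n) = 0.227.
t_s ≈ 4/(ζω_n) = 4/(0.227·1.71) = 10.3 s.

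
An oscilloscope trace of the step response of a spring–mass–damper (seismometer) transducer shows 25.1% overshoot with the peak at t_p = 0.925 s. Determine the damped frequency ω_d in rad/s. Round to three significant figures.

t_p = π/ω_d, so ω_d = π/0.925 = 3.40 rad/s.

ω_d ≈ 3.40 rad/s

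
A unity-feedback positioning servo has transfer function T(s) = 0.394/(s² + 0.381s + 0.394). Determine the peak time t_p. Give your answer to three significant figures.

t_p ≈ 5.25 s

Comparing the denominator to s² + 2ζω_n s + ω_n²: ω_n = √0.394 = 0.628 rad/s, and 2ζω_n = 0.381 so ζ = 0.381/(2·0.628) = 0.303.
ω_d = 0.628·√(1 − 0.303²) = 0.598 rad/s. Then t_p = π/ω_d = 5.25 s.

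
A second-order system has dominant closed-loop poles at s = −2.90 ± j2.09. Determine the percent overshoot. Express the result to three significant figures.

With σ = 2.90, ω_d = 2.09: ω_n = √(σ²+ω_d²) = 3.57 rad/s, ζ = σ/ω_n = 0.811.
%OS = 100·exp(−πζ/√(1−ζ²)) = 1.28%.

%OS ≈ 1.28%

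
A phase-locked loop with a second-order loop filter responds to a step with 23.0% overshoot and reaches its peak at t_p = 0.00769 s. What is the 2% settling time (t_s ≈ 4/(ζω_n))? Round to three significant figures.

t_s ≈ 0.0209 s

ζ from %OS: ζ = |ln 0.230|/√(π²+ln²0.230) = 0.424.
t_p = π/ω_d ⇒ ω_d = 409 rad/s; then ω_n = ω_d/√(1−ζ²) = 451 rad/s.
t_s ≈ 4/(ζω_n) = 4/(0.424·451) = 0.0209 s.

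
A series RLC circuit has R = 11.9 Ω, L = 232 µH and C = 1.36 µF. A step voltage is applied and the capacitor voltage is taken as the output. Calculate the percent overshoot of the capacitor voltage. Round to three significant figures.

%OS ≈ 20.0%

For a series RLC circuit (capacitor voltage as output), ω_n = 1/√(LC) = 1/√(232 µH · 1.36 µF) = 56300 rad/s.
ζ = (R/2)·√(C/L) = (11.9/2)·√(1.36 µF/232 µH) = 0.456.
Overshoot: exp(−π·0.456/√(1−0.456²)) = 0.200, i.e. 20.0%.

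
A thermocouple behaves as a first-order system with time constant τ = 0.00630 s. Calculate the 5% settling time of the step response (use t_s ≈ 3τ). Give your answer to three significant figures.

t_s ≈ 3τ = 0.0189 s.

t_s ≈ 0.0189 s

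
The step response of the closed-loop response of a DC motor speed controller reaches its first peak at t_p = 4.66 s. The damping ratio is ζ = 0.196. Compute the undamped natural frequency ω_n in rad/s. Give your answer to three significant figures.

ω_n ≈ 0.687 rad/s

Peak time t_p = π/ω_d, so ω_d = π/t_p = π/4.66 = 0.674 rad/s.
ω_n = ω_d/√(1−ζ²) = 0.674/√0.962 = 0.687 rad/s.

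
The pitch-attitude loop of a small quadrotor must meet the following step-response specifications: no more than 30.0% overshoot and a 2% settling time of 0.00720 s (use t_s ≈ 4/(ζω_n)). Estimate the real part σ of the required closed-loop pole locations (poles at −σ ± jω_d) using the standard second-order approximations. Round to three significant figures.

The settling-time spec alone fixes σ = ζω_n = 4/t_s = 4/0.00720 = 556.
(Overshoot then fixes ζ = 0.358 and hence ω_d = σ·√(1−ζ²)/ζ = 1450 rad/s.)

σ ≈ 556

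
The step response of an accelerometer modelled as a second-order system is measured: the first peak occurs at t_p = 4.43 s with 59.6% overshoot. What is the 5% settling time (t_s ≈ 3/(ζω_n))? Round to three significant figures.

t_s ≈ 25.7 s

The overshoot fixes ζ = −ln(OS)/√(π²+ln²(OS)) = 0.163.
t_p = π/ω_d ⇒ ω_d = 0.709 rad/s; then ω_n = ω_d/√(1−ζ²) = 0.719 rad/s.
t_s ≈ 3/(ζω_n) = 3/(0.163·0.719) = 25.7 s.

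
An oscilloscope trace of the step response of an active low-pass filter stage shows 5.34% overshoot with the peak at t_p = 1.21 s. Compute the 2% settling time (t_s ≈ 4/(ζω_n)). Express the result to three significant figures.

The overshoot fixes ζ = −ln(OS)/√(π²+ln²(OS)) = 0.682.
From t_p = π/ω_d, ω_d = π/1.21 = 2.60 rad/s, so ω_n = ω_d/√(1−ζ²) = 3.55 rad/s.
t_s ≈ 4/(ζω_n) = 4/(0.682·3.55) = 1.65 s.

t_s ≈ 1.65 s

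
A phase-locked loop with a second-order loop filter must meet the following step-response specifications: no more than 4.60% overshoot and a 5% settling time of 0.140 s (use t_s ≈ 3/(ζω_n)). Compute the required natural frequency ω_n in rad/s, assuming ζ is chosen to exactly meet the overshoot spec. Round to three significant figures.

ω_n ≈ 30.6 rad/s

Inverting the overshoot relation: ζ = |ln 0.0460|/√(π² + ln²0.0460) = 0.700.
From t_s ≈ 3/(ζω_n): ω_n = 3/(ζ·t_s) = 3/(0.700·0.140) = 30.6 rad/s.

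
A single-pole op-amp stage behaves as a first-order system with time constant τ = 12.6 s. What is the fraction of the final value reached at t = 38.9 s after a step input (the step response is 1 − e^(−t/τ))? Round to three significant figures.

y(t)/y_∞ = 1 − e^(−t/τ) = 1 − e^(−38.9/12.6) = 1 − e^(−3.09) = 0.954.

y/y_∞ ≈ 0.954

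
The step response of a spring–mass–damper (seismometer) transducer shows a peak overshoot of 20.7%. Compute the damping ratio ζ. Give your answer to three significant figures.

ζ ≈ 0.448

Inverting the overshoot relation: ζ = |ln 0.207|/√(π² + ln²0.207) = 0.448.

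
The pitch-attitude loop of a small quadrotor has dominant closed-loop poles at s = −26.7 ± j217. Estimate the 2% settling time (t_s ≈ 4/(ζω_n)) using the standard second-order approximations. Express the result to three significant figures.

t_s ≈ 0.150 s

For poles at −σ ± jω_d, ζω_n = σ = 26.7, so t_s ≈ 4/σ = 0.150 s.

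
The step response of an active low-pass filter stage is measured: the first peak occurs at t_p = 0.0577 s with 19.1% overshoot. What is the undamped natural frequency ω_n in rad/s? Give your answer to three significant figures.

ω_n ≈ 61.5 rad/s

The overshoot fixes ζ = −ln(OS)/√(π²+ln²(OS)) = 0.466.
From t_p = π/ω_d, ω_d = π/0.0577 = 54.4 rad/s, so ω_n = ω_d/√(1−ζ²) = 61.5 rad/s.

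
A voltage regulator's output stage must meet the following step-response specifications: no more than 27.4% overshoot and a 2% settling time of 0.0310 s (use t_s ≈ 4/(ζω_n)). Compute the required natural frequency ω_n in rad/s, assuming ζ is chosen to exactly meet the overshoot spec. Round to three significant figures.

Inverting the overshoot relation: ζ = |ln 0.274|/√(π² + ln²0.274) = 0.381.
From t_s ≈ 4/(ζω_n): ω_n = 4/(ζ·t_s) = 4/(0.381·0.0310) = 339 rad/s.

ω_n ≈ 339 rad/s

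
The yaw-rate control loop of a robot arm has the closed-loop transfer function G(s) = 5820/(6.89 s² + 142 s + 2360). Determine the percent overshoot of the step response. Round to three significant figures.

%OS ≈ 12.2%

Dividing through by 6.89: denominator becomes s² + 20.61 s + 342.5.
So ω_n = √342.5 = 18.5 rad/s and ζ = 20.61/(2·18.5) = 0.557.
Overshoot: exp(−π·0.557/√(1−0.557²)) = 0.122, i.e. 12.2%.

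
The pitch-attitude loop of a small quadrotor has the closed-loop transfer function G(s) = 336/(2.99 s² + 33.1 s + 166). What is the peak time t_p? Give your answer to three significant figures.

Dividing through by 2.99: denominator becomes s² + 11.07 s + 55.52.
So ω_n = √55.52 = 7.45 rad/s and ζ = 11.07/(2·7.45) = 0.743.
ω_d = 7.45·√(1 − 0.743²) = 4.99 rad/s. t_p = π/ω_d = 0.630 s.

t_p ≈ 0.630 s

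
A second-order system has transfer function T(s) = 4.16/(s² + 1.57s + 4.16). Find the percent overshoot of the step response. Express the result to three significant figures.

ω_n = √4.16 = 2.04 rad/s; ζ = 1.57/(2·2.04) = 0.385.
%OS = 100·exp(−πζ/√(1−ζ²)) = 27.0%.

%OS ≈ 27.0%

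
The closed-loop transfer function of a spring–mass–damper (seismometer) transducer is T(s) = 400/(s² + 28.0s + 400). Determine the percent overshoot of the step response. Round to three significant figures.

Comparing the denominator to s² + 2ζω_n s + ω_n²: ω_n = √400 = 20.0 rad/s, and 2ζω_n = 28.0 so ζ = 28.0/(2·20.0) = 0.700.
%OS = 100·exp(−πζ/√(1−ζ²)) = 4.60%.

%OS ≈ 4.60%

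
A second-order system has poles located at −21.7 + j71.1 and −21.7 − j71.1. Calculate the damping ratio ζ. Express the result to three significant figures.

The poles are at −σ ± jω_d with σ = 21.7 and ω_d = 71.1, so ω_n = √(σ²+ω_d²) = 74.3 rad/s and ζ = σ/ω_n = 0.292.

ζ ≈ 0.292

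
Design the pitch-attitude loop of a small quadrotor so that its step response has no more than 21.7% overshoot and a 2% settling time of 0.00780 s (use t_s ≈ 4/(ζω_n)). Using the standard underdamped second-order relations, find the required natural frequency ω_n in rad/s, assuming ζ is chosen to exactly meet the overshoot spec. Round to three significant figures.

ω_n ≈ 1170 rad/s

Inverting the overshoot relation: ζ = |ln 0.217|/√(π² + ln²0.217) = 0.437.
Then ω_n = 4/(ζ t_s) = 4/(0.437 × 0.00780) = 1170 rad/s.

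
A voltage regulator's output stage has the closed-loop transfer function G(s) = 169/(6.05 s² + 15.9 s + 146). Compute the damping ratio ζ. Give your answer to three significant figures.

ζ ≈ 0.267

Dividing through by 6.05: denominator becomes s² + 2.628 s + 24.13.
So ω_n = √24.13 = 4.91 rad/s and ζ = 2.628/(2·4.91) = 0.267.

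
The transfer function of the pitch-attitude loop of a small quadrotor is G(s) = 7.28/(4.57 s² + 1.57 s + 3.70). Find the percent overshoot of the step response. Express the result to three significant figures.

Dividing through by 4.57: denominator becomes s² + 0.3435 s + 0.8096.
So ω_n = √0.8096 = 0.900 rad/s and ζ = 0.3435/(2·0.900) = 0.191.
Overshoot: exp(−π·0.191/√(1−0.191²)) = 0.543, i.e. 54.3%.

%OS ≈ 54.3%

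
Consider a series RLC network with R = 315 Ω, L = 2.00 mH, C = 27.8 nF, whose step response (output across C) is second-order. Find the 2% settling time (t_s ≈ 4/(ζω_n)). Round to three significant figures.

t_s ≈ 0.0000508 s

For a series RLC circuit (capacitor voltage as output), ω_n = 1/√(LC) = 1/√(2.00 mH · 27.8 nF) = 134000 rad/s.
ζ = (R/2)·√(C/L) = (315/2)·√(27.8 nF/2.00 mH) = 0.587.
t_s ≈ 4/(ζω_n) = 0.0000508 s.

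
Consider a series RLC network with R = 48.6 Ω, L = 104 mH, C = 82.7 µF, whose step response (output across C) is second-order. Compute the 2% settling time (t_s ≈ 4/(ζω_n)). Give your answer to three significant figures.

t_s ≈ 0.0171 s

For a series RLC circuit (capacitor voltage as output), ω_n = 1/√(LC) = 1/√(104 mH · 82.7 µF) = 341 rad/s.
ζ = (R/2)·√(C/L) = (48.6/2)·√(82.7 µF/104 mH) = 0.685.
t_s ≈ 4/(ζω_n) = 0.0171 s.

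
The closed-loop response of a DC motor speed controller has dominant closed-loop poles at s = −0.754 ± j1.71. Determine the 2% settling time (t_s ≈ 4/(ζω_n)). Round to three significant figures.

For poles at −σ ± jω_d, ζω_n = σ = 0.754, so t_s ≈ 4/σ = 5.31 s.

t_s ≈ 5.31 s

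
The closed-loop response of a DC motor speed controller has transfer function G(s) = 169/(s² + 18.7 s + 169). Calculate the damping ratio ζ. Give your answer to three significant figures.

ζ ≈ 0.719

Comparing the denominator to s² + 2ζω_n s + ω_n²: ω_n = √169 = 13.0 rad/s, and 2ζω_n = 18.7 so ζ = 18.7/(2·13.0) = 0.719.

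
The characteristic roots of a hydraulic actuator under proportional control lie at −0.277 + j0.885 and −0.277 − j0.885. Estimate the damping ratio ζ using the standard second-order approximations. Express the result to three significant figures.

|pole| = ω_n = √(0.277² + 0.885²) = 0.927 rad/s; ζ = cos θ = σ/ω_n = 0.299.

ζ ≈ 0.299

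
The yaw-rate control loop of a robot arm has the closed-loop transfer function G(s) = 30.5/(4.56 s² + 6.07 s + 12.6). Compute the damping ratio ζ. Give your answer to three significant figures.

Dividing through by 4.56: denominator becomes s² + 1.331 s + 2.763.
So ω_n = √2.763 = 1.66 rad/s and ζ = 1.331/(2·1.66) = 0.400.

ζ ≈ 0.400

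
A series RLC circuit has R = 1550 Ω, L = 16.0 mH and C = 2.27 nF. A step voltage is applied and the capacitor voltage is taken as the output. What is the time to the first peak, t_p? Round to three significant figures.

For a series RLC circuit (capacitor voltage as output), ω_n = 1/√(LC) = 1/√(16.0 mH · 2.27 nF) = 166000 rad/s.
ζ = (R/2)·√(C/L) = (1550/2)·√(2.27 nF/16.0 mH) = 0.292.
The damped frequency ω_d = ω_n√(1−ζ²) = 159000 rad/s. t_p = π/ω_d = 0.0000198 s.

t_p ≈ 0.0000198 s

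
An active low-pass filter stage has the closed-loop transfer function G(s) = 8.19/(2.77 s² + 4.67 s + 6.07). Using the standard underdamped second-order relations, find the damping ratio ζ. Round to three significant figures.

Dividing through by 2.77: denominator becomes s² + 1.686 s + 2.191.
So ω_n = √2.191 = 1.48 rad/s and ζ = 1.686/(2·1.48) = 0.569.

ζ ≈ 0.569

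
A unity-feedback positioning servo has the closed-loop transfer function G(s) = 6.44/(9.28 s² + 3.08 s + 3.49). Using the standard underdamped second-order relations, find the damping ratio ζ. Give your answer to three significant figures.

ζ ≈ 0.271

Dividing through by 9.28: denominator becomes s² + 0.3319 s + 0.3761.
So ω_n = √0.3761 = 0.613 rad/s and ζ = 0.3319/(2·0.613) = 0.271.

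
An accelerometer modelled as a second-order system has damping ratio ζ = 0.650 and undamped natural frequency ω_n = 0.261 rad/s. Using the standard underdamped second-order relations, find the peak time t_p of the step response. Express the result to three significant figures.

The damped frequency is ω_d = ω_n√(1−ζ²) = 0.261·√(1−0.423) = 0.198 rad/s.
Peak time t_p = π/ω_d = π/0.198 = 15.8 s.

t_p ≈ 15.8 s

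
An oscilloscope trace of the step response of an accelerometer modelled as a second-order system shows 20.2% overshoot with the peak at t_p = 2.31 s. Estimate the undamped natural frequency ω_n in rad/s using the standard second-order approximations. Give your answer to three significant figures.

ω_n ≈ 1.53 rad/s

From the overshoot, ζ = −ln(OS)/√(π²+ln²(OS)) = 0.454.
t_p = π/ω_d ⇒ ω_d = 1.36 rad/s; then ω_n = ω_d/√(1−ζ²) = 1.53 rad/s.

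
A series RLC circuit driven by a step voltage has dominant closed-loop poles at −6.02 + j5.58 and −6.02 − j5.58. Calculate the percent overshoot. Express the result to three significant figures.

The poles are at −σ ± jω_d with σ = 6.02 and ω_d = 5.58, so ω_n = √(σ²+ω_d²) = 8.21 rad/s and ζ = σ/ω_n = 0.733.
Overshoot: exp(−π·0.733/√(1−0.733²)) = 0.0337, i.e. 3.37%.

%OS ≈ 3.37%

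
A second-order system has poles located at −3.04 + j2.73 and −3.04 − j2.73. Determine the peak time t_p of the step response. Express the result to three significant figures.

t_p ≈ 1.15 s

t_p = π/ω_d with ω_d = 2.73 (the imaginary part), so t_p = 1.15 s.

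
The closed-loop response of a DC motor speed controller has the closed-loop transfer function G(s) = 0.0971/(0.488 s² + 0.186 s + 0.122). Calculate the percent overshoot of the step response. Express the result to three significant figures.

Dividing through by 0.488: denominator becomes s² + 0.3811 s + 0.2500.
So ω_n = √0.2500 = 0.500 rad/s and ζ = 0.3811/(2·0.500) = 0.381.
Overshoot: exp(−π·0.381/√(1−0.381²)) = 0.274, i.e. 27.4%.

%OS ≈ 27.4%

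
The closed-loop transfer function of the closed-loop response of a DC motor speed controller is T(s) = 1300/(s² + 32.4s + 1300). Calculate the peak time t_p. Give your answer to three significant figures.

Comparing the denominator to s² + 2ζω_n s + ω_n²: ω_n = √1300 = 36.1 rad/s, and 2ζω_n = 32.4 so ζ = 32.4/(2·36.1) = 0.449.
ω_d = ω_n√(1−ζ²) = 32.2 rad/s. Then t_p = π/ω_d = 0.0975 s.

t_p ≈ 0.0975 s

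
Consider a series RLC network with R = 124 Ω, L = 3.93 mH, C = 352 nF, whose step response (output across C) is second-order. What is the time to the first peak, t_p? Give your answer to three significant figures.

For a series RLC circuit (capacitor voltage as output), ω_n = 1/√(LC) = 1/√(3.93 mH · 352 nF) = 26900 rad/s.
ζ = (R/2)·√(C/L) = (124/2)·√(352 nF/3.93 mH) = 0.587.
ω_d = 26900·√(1 − 0.587²) = 21800 rad/s. t_p = π/ω_d = 0.000144 s.

t_p ≈ 0.000144 s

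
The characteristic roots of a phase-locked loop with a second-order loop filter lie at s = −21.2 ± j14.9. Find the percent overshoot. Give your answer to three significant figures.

%OS ≈ 1.14%

|pole| = ω_n = √(21.2² + 14.9²) = 25.9 rad/s; ζ = cos θ = σ/ω_n = 0.818.
%OS = 100 e^{−πζ/√(1−ζ²)} with ζ = 0.818 gives 1.14%.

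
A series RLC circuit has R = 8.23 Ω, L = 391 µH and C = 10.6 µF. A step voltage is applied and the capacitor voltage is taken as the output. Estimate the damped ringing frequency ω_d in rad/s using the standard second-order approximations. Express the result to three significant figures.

ω_d ≈ 11400 rad/s

For a series RLC circuit (capacitor voltage as output), ω_n = 1/√(LC) = 1/√(391 µH · 10.6 µF) = 15500 rad/s.
ζ = (R/2)·√(C/L) = (8.23/2)·√(10.6 µF/391 µH) = 0.678.
ω_d = ω_n√(1−ζ²) = 11400 rad/s.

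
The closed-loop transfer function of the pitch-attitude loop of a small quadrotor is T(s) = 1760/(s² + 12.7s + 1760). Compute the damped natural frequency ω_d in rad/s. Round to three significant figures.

ω_n = √1760 = 42.0 rad/s; ζ = 12.7/(2·42.0) = 0.151.
ω_d = 42.0·√(1 − 0.151²) = 41.5 rad/s.

ω_d ≈ 41.5 rad/s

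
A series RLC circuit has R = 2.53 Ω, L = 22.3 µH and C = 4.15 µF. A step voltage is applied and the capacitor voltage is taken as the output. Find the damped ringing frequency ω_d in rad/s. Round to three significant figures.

For a series RLC circuit (capacitor voltage as output), ω_n = 1/√(LC) = 1/√(22.3 µH · 4.15 µF) = 104000 rad/s.
ζ = (R/2)·√(C/L) = (2.53/2)·√(4.15 µF/22.3 µH) = 0.546.
ω_d = 104000·√(1 − 0.546²) = 87100 rad/s.

ω_d ≈ 87100 rad/s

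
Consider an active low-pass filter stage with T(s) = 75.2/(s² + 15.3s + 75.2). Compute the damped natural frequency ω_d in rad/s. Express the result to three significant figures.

ω_d ≈ 4.08 rad/s

Comparing the denominator to s² + 2ζω_n s + ω_n²: ω_n = √75.2 = 8.67 rad/s, and 2ζω_n = 15.3 so ζ = 15.3/(2·8.67) = 0.882.
ω_d = 8.67·√(1 − 0.882²) = 4.08 rad/s.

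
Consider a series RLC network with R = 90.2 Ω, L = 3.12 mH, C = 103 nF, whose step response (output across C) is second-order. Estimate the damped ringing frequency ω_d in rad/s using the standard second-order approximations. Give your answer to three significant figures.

For a series RLC circuit (capacitor voltage as output), ω_n = 1/√(LC) = 1/√(3.12 mH · 103 nF) = 55800 rad/s.
ζ = (R/2)·√(C/L) = (90.2/2)·√(103 nF/3.12 mH) = 0.259.
ω_d = ω_n√(1−ζ²) = 53900 rad/s.

ω_d ≈ 53900 rad/s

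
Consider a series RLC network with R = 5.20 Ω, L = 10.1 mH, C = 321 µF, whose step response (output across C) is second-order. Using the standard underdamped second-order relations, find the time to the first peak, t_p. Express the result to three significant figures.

For a series RLC circuit (capacitor voltage as output), ω_n = 1/√(LC) = 1/√(10.1 mH · 321 µF) = 555 rad/s.
ζ = (R/2)·√(C/L) = (5.20/2)·√(321 µF/10.1 mH) = 0.464.
ω_d = ω_n√(1−ζ²) = 492 rad/s. t_p = π/ω_d = 0.00638 s.

t_p ≈ 0.00638 s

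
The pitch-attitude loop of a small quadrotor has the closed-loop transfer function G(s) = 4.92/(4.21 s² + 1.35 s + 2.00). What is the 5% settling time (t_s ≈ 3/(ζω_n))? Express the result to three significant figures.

t_s ≈ 18.7 s

Dividing through by 4.21: denominator becomes s² + 0.3207 s + 0.4751.
So ω_n = √0.4751 = 0.689 rad/s and ζ = 0.3207/(2·0.689) = 0.233.
t_s ≈ 3/(ζω_n) = 18.7 s.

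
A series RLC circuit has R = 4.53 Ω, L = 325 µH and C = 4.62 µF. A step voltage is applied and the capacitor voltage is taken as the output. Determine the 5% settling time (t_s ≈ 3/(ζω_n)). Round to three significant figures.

For a series RLC circuit (capacitor voltage as output), ω_n = 1/√(LC) = 1/√(325 µH · 4.62 µF) = 25800 rad/s.
ζ = (R/2)·√(C/L) = (4.53/2)·√(4.62 µF/325 µH) = 0.270.
t_s ≈ 3/(ζω_n) = 0.000430 s.

t_s ≈ 0.000430 s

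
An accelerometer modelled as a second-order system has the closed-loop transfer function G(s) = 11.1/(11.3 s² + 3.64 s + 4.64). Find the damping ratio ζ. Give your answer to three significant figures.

Dividing through by 11.3: denominator becomes s² + 0.3221 s + 0.4106.
So ω_n = √0.4106 = 0.641 rad/s and ζ = 0.3221/(2·0.641) = 0.251.

ζ ≈ 0.251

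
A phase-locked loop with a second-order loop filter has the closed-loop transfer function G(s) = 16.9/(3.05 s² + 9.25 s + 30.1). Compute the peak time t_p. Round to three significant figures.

t_p ≈ 1.14 s

Dividing through by 3.05: denominator becomes s² + 3.033 s + 9.869.
So ω_n = √9.869 = 3.14 rad/s and ζ = 3.033/(2·3.14) = 0.483.
The damped frequency ω_d = ω_n√(1−ζ²) = 2.75 rad/s. t_p = π/ω_d = 1.14 s.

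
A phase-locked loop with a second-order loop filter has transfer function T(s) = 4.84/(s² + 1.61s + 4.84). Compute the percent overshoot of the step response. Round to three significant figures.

Comparing the denominator to s² + 2ζω_n s + ω_n²: ω_n = √4.84 = 2.20 rad/s, and 2ζω_n = 1.61 so ζ = 1.61/(2·2.20) = 0.366.
%OS = 100·exp(−πζ/√(1−ζ²)) = 29.1%.

%OS ≈ 29.1%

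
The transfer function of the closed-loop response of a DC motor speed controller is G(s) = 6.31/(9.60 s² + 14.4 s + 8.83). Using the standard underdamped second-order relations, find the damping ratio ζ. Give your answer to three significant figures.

ζ ≈ 0.782

Dividing through by 9.60: denominator becomes s² + 1.500 s + 0.9198.
So ω_n = √0.9198 = 0.959 rad/s and ζ = 1.500/(2·0.959) = 0.782.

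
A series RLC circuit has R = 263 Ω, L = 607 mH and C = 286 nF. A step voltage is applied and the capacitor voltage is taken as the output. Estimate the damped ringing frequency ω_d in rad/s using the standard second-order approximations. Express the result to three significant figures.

For a series RLC circuit (capacitor voltage as output), ω_n = 1/√(LC) = 1/√(607 mH · 286 nF) = 2400 rad/s.
ζ = (R/2)·√(C/L) = (263/2)·√(286 nF/607 mH) = 0.0903.
ω_d = ω_n√(1−ζ²) = 2390 rad/s.

ω_d ≈ 2390 rad/s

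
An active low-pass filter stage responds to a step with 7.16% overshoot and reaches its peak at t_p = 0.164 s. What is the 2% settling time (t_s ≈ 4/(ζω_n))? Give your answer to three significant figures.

From the overshoot, ζ = −ln(OS)/√(π²+ln²(OS)) = 0.643.
t_p = π/ω_d ⇒ ω_d = 19.2 rad/s; then ω_n = ω_d/√(1−ζ²) = 25.0 rad/s.
t_s ≈ 4/(ζω_n) = 4/(0.643·25.0) = 0.249 s.

t_s ≈ 0.249 s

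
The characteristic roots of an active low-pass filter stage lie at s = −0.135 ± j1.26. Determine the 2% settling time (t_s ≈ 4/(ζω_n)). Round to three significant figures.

t_s ≈ 29.6 s

For poles at −σ ± jω_d, ζω_n = σ = 0.135, so t_s ≈ 4/σ = 29.6 s.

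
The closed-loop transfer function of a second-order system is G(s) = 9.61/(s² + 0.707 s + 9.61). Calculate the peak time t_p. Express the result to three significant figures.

t_p ≈ 1.02 s

ω_n = √9.61 = 3.10 rad/s; ζ = 0.707/(2·3.10) = 0.114.
ω_d = 3.10·√(1 − 0.114²) = 3.08 rad/s. Then t_p = π/ω_d = 1.02 s.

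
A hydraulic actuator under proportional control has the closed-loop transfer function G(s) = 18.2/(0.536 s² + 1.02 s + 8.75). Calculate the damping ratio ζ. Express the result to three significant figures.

Dividing through by 0.536: denominator becomes s² + 1.903 s + 16.32.
So ω_n = √16.32 = 4.04 rad/s and ζ = 1.903/(2·4.04) = 0.235.

ζ ≈ 0.235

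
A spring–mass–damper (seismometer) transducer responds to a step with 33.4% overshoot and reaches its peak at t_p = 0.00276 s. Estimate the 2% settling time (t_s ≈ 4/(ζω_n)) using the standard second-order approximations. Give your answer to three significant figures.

t_s ≈ 0.0101 s

The overshoot fixes ζ = −ln(OS)/√(π²+ln²(OS)) = 0.330.
t_p = π/ω_d ⇒ ω_d = 1140 rad/s; then ω_n = ω_d/√(1−ζ²) = 1210 rad/s.
t_s ≈ 4/(ζω_n) = 4/(0.330·1210) = 0.0101 s.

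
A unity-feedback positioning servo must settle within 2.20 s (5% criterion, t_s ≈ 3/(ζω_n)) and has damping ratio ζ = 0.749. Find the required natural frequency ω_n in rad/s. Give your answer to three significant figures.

ω_n ≈ 1.82 rad/s

Rearranging t_s ≈ 3/(ζω_n) gives ω_n = 3/(ζ·t_s) = 3/(0.749 × 2.20) = 1.82 rad/s.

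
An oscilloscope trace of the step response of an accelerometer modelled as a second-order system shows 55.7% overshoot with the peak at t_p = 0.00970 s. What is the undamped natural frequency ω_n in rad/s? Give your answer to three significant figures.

The overshoot fixes ζ = −ln(OS)/√(π²+ln²(OS)) = 0.183.
t_p = π/ω_d ⇒ ω_d = 324 rad/s; then ω_n = ω_d/√(1−ζ²) = 329 rad/s.

ω_n ≈ 329 rad/s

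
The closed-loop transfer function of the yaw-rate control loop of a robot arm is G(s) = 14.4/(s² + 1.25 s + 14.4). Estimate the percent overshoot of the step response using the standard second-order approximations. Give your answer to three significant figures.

Matching coefficients with s² + 2ζω_n s + ω_n² gives ω_n² = 14.4 ⇒ ω_n = 3.79 rad/s, and ζ = 1.25/(2ω_n) = 0.165.
%OS = 100 e^{−πζ/√(1−ζ²)} with ζ = 0.165 gives 59.2%.

%OS ≈ 59.2%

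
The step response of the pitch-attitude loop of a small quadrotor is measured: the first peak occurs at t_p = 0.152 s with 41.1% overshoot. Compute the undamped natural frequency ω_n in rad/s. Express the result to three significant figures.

ζ from %OS: ζ = |ln 0.411|/√(π²+ln²0.411) = 0.272.
t_p = π/ω_d ⇒ ω_d = 20.7 rad/s; then ω_n = ω_d/√(1−ζ²) = 21.5 rad/s.

ω_n ≈ 21.5 rad/s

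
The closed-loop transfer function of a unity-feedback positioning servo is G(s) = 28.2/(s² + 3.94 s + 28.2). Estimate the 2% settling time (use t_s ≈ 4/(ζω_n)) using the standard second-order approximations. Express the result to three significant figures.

ω_n = √28.2 = 5.31 rad/s; ζ = 3.94/(2·5.31) = 0.371.
t_s ≈ 4/(ζω_n) = 4/(0.371·5.31) = 2.03 s.

t_s ≈ 2.03 s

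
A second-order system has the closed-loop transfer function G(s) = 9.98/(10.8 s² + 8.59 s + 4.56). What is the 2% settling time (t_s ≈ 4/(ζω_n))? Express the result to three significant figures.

t_s ≈ 10.1 s

Dividing through by 10.8: denominator becomes s² + 0.7954 s + 0.4222.
So ω_n = √0.4222 = 0.650 rad/s and ζ = 0.7954/(2·0.650) = 0.612.
t_s ≈ 4/(ζω_n) = 10.1 s.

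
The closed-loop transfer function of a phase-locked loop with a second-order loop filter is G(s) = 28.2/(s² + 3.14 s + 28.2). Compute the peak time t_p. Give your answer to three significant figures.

t_p ≈ 0.619 s

ω_n = √28.2 = 5.31 rad/s; ζ = 3.14/(2·5.31) = 0.296.
The damped frequency ω_d = ω_n√(1−ζ²) = 5.07 rad/s. Then t_p = π/ω_d = 0.619 s.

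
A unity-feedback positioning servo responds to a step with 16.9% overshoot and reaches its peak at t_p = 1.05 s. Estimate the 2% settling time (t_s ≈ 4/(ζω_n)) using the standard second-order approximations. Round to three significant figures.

ζ from %OS: ζ = |ln 0.169|/√(π²+ln²0.169) = 0.493.
From t_p = π/ω_d, ω_d = π/1.05 = 2.99 rad/s, so ω_n = ω_d/√(1−ζ²) = 3.44 rad/s.
t_s ≈ 4/(ζω_n) = 4/(0.493·3.44) = 2.36 s.

t_s ≈ 2.36 s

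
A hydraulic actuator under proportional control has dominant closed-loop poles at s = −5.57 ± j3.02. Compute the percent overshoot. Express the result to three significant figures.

The poles are at −σ ± jω_d with σ = 5.57 and ω_d = 3.02, so ω_n = √(σ²+ω_d²) = 6.34 rad/s and ζ = σ/ω_n = 0.879.
%OS = 100·exp(−πζ/√(1−ζ²)) = 0.304%.

%OS ≈ 0.304%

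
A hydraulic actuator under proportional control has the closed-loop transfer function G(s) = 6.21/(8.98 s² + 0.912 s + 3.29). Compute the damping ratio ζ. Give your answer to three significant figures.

Dividing through by 8.98: denominator becomes s² + 0.1016 s + 0.3664.
So ω_n = √0.3664 = 0.605 rad/s and ζ = 0.1016/(2·0.605) = 0.0839.

ζ ≈ 0.0839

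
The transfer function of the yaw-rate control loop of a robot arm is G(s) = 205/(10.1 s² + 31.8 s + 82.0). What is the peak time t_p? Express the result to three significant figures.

Dividing through by 10.1: denominator becomes s² + 3.149 s + 8.119.
So ω_n = √8.119 = 2.85 rad/s and ζ = 3.149/(2·2.85) = 0.552.
ω_d = 2.85·√(1 − 0.552²) = 2.37 rad/s. t_p = π/ω_d = 1.32 s.

t_p ≈ 1.32 s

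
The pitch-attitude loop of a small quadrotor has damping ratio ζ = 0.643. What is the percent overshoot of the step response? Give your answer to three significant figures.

For an underdamped second-order system, %OS = 100·exp(−πζ/√(1−ζ²)).
πζ/√(1−ζ²) = π·0.643/√(1−0.413) = 2.638, so %OS = 100·e^(−2.638) = 7.15%.

%OS ≈ 7.15%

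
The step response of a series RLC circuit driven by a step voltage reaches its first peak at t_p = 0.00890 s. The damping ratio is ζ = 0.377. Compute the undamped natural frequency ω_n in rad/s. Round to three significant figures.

ω_n ≈ 381 rad/s

Peak time t_p = π/ω_d, so ω_d = π/t_p = π/0.00890 = 353 rad/s.
ω_n = ω_d/√(1−ζ²) = 353/√0.858 = 381 rad/s.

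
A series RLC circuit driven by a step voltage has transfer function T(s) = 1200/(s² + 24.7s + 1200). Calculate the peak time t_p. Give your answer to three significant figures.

t_p ≈ 0.0971 s

Matching coefficients with s² + 2ζω_n s + ω_n² gives ω_n² = 1200 ⇒ ω_n = 34.6 rad/s, and ζ = 24.7/(2ω_n) = 0.357.
ω_d = 34.6·√(1 − 0.357²) = 32.4 rad/s. Then t_p = π/ω_d = 0.0971 s.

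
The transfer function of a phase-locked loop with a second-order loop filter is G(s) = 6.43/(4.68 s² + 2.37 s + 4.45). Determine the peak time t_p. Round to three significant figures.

t_p ≈ 3.34 s

Dividing through by 4.68: denominator becomes s² + 0.5064 s + 0.9509.
So ω_n = √0.9509 = 0.975 rad/s and ζ = 0.5064/(2·0.975) = 0.260.
The damped frequency ω_d = ω_n√(1−ζ²) = 0.942 rad/s. t_p = π/ω_d = 3.34 s.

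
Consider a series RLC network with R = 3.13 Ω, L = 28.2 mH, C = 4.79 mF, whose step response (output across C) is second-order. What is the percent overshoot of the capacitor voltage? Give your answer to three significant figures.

For a series RLC circuit (capacitor voltage as output), ω_n = 1/√(LC) = 1/√(28.2 mH · 4.79 mF) = 86.0 rad/s.
ζ = (R/2)·√(C/L) = (3.13/2)·√(4.79 mF/28.2 mH) = 0.645.
%OS = 100·exp(−πζ/√(1−ζ²)) = 7.05%.

%OS ≈ 7.05%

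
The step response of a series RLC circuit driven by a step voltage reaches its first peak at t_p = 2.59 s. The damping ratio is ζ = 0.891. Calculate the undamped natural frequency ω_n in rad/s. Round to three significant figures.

ω_n ≈ 2.67 rad/s

Peak time t_p = π/ω_d, so ω_d = π/t_p = π/2.59 = 1.21 rad/s.
ω_n = ω_d/√(1−ζ²) = 1.21/√0.206 = 2.67 rad/s.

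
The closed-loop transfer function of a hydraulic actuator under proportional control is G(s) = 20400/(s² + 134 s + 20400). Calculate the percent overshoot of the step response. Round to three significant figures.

%OS ≈ 18.8%

ω_n = √20400 = 143 rad/s; ζ = 134/(2·143) = 0.469.
%OS = 100·exp(−πζ/√(1−ζ²)) = 18.8%.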